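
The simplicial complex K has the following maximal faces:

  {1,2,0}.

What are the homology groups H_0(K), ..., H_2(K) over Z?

H_0 = Z,  H_1 = 0,  H_2 = 0.

Order the vertices as 0 < 1 < 2. Listing each simplex with vertices in this order, K has dimension 2 with simplices:

  0-simplices (3): [0], [1], [2]
  1-simplices (3): [0,1], [0,2], [1,2]
  2-simplices (1): [0,1,2]

Hence C_0 ≅ Z^3, C_1 ≅ Z^3, C_2 ≅ Z^1.

The boundary map ∂_1: C_1 → C_0 sends each edge [p,q] (with p < q) to q − p.
The resulting 3×3 matrix has rank 2, and its Smith normal form has invariant factors (1,1).

Boundary ∂_2: C_2 → C_1 maps a triangle to the signed sum of its edges. For instance
  ∂[0,1,2] = [1,2] − [0,2] + [0,1].
The 3×1 boundary matrix has rank 1 and Smith normal form diag(1).

Computing H_k = (kernel of ∂_k) / (image of ∂_{k+1}):

  H_0: rank C_0 − rank ∂_1 = 3 − 2 = 1, and the invariant factors of ∂_1 are all 1, so H_0 ≅ Z.
  H_1: rank ker ∂_1 − rank ∂_2 = (3 − 2) − 1 = 0, and the invariant factors of ∂_2 are all 1, so H_1 ≅ 0.
  H_2: rank ker ∂_2 − rank ∂_3 = (1 − 1) − 0 = 0, and there is no ∂_3, so H_2 ≅ 0.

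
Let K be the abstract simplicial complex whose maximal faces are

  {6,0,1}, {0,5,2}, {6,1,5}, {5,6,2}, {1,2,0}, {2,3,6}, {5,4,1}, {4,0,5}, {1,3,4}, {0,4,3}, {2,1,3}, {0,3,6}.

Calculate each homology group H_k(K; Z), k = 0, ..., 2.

Order the vertices as 0 < 1 < 2 < 3 < 4 < 5 < 6. Listing each simplex with vertices in this order, K has dimension 2 with simplices:

  0-simplices (7): [0], [1], [2], [3], [4], [5], [6]
  1-simplices (18): [0,1], [0,2], [0,3], [0,4], [0,5], [0,6], [1,2], [1,3], [1,4], [1,5], [1,6], [2,3], [2,5], [2,6], [3,4], [3,6], [4,5], [5,6]
  2-simplices (12): [0,1,2], [0,1,6], [0,2,5], [0,3,4], [0,3,6], [0,4,5], [1,2,3], [1,3,4], [1,4,5], [1,5,6], [2,3,6], [2,5,6]

so the chain groups are C_0 ≅ Z^7, C_1 ≅ Z^18, C_2 ≅ Z^12.

The boundary map ∂_1: C_1 → C_0 maps an edge to its endpoints' difference, ∂[p,q] = q − p. For instance
  ∂[2,6] = [6] − [2].
The resulting 7×18 matrix has rank 6, and its Smith normal form has invariant factors (1,1,1,1,1,1).

Boundary ∂_2: C_2 → C_1 maps a triangle to the signed sum of its edges. For instance
  ∂[1,5,6] = [5,6] − [1,6] + [1,5],
  ∂[0,3,6] = [3,6] − [0,6] + [0,3].
As a 18×12 matrix over Z this has rank 12, with invariant factors (1,1,1,1,1,1,1,1,1,1,1,2).

From H_k ≅ ker(∂_k) / im(∂_{k+1}) we obtain:

  H_0: rank C_0 − rank ∂_1 = 7 − 6 = 1, and the invariant factors of ∂_1 are all 1, so H_0 = Z.
  H_1: rank ker ∂_1 − rank ∂_2 = (18 − 6) − 12 = 0, and ∂_2 has invariant factor 2 > 1, so H_1 = Z/2.
  H_2: rank ker ∂_2 − rank ∂_3 = (12 − 12) − 0 = 0, and there is no ∂_3, so H_2 = 0.

H_0 ≅ Z,  H_1 ≅ Z/2,  H_2 = 0.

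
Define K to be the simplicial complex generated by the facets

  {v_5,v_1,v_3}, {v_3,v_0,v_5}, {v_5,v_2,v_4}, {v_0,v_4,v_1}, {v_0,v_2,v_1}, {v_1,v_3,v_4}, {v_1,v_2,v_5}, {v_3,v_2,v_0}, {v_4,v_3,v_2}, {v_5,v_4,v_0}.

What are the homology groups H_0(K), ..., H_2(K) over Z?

H_0 ≅ Z,  H_1 ≅ Z_2,  H_2 = 0.

Take the total order v_0 < v_1 < v_2 < v_3 < v_4 < v_5 on the vertex set. Then K (dimension 2) consists of the simplices:

  0-simplices (6): [v_0], [v_1], [v_2], [v_3], [v_4], [v_5]
  1-simplices (15): (15 of them)
  2-simplices (10): [v_0,v_1,v_2], [v_0,v_1,v_4], [v_0,v_2,v_3], [v_0,v_3,v_5], [v_0,v_4,v_5], [v_1,v_2,v_5], [v_1,v_3,v_4], [v_1,v_3,v_5], [v_2,v_3,v_4], [v_2,v_4,v_5]

Hence C_0 ≅ Z^6, C_1 ≅ Z^15, C_2 ≅ Z^10.

∂_1: C_1 → C_0 maps an edge to its endpoints' difference, ∂[p,q] = q − p. For instance
  ∂[v_2,v_3] = [v_3] − [v_2].
The resulting 6×15 matrix has rank 5, and its Smith normal form has invariant factors (1,1,1,1,1).

The boundary map ∂_2: C_2 → C_1 maps a triangle to the signed sum of its edges. For instance
  ∂[v_1,v_2,v_5] = [v_2,v_5] − [v_1,v_5] + [v_1,v_2],
  ∂[v_0,v_1,v_2] = [v_1,v_2] − [v_0,v_2] + [v_0,v_1].
As a 15×10 matrix over Z this has rank 10, with invariant factors (1,1,1,1,1,1,1,1,1,2).

From H_k ≅ ker(∂_k) / im(∂_{k+1}) we obtain:

  H_0: rank C_0 − rank ∂_1 = 6 − 5 = 1, and the invariant factors of ∂_1 are all 1, so H_0 = Z.
  H_1: rank ker ∂_1 − rank ∂_2 = (15 − 5) − 10 = 0, and ∂_2 has invariant factor 2 > 1, so H_1 = Z_2.
  H_2: rank ker ∂_2 − rank ∂_3 = (10 − 10) − 0 = 0, and there is no ∂_3, so H_2 = 0.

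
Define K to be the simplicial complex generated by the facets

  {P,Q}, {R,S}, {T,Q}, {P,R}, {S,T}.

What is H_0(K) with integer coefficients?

K has 5 vertices, 5 edges.
rank ∂_0 = 0, rank ∂_1 = 4 ⇒ b_0 = 5 − 0 − 4 = 1; all invariant factors of ∂_1 are 1 so no torsion. So H_0 ≅ Z.

H_0 ≅ Z.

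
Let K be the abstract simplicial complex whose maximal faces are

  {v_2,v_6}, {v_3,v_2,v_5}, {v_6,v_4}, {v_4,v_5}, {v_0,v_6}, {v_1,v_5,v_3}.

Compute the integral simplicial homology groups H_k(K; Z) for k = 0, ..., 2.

H_0 ≅ Z,  H_1 ≅ Z,  H_2 = 0.

K has 7 vertices, 9 edges, 2 triangles.
rank ∂_0 = 0, rank ∂_1 = 6 ⇒ b_0 = 7 − 0 − 6 = 1; all invariant factors of ∂_1 are 1 so no torsion. So H_0 ≅ Z.
rank ∂_1 = 6, rank ∂_2 = 2 ⇒ b_1 = 9 − 6 − 2 = 1; all invariant factors of ∂_2 are 1 so no torsion. So H_1 ≅ Z.
rank ∂_2 = 2, rank ∂_3 = 0 ⇒ b_2 = 2 − 2 − 0 = 0. So H_2 ≅ 0.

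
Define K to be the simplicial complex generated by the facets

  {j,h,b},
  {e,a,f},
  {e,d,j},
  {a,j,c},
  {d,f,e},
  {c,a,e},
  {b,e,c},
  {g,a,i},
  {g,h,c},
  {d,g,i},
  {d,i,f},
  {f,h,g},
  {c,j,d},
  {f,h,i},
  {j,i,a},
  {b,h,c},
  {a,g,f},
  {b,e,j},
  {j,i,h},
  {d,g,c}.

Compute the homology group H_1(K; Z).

K has 10 vertices, 30 edges, 20 triangles.
rank ∂_1 = 9, rank ∂_2 = 20 ⇒ b_1 = 30 − 9 − 20 = 1; ∂_2 has invariant factor(s) [2] giving torsion. So H_1 = Z ⊕ Z/2.

H_1 = Z ⊕ Z/2.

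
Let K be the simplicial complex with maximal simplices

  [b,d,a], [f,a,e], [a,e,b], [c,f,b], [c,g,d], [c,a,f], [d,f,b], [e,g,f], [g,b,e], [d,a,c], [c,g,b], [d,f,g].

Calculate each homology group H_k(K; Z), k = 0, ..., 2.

H_0 = Z,  H_1 = Z/2,  H_2 = 0.

We work with the vertex ordering a < b < c < d < e < f < g. The simplices of K, each written with vertices in increasing order, are:

  0-simplices (7): a, b, c, d, e, f, g
  1-simplices (18): ab, ac, ad, ae, af, bc, bd, be, bf, bg, cd, cf, cg, df, dg, ef, eg, fg
  2-simplices (12): abd, abe, acd, acf, aef, bcf, bcg, bdf, beg, cdg, dfg, efg

giving chain groups C_0 ≅ Z^7, C_1 ≅ Z^18, C_2 ≅ Z^12.

The boundary map ∂_1: C_1 → C_0 is given by ∂[p,q] = [q] − [p]. For instance
  ∂bc = c − b.
As a 7×18 matrix over Z this has rank 6, with invariant factors (1,1,1,1,1,1).

The boundary map ∂_2: C_2 → C_1 acts by ∂[p,q,r] = [q,r] − [p,r] + [p,q]. For instance
  ∂efg = fg − eg + ef,
  ∂dfg = fg − dg + df.
The 18×12 boundary matrix has rank 12 and Smith normal form diag(1,1,1,1,1,1,1,1,1,1,1,2).

Reading off H_k = ker ∂_k / im ∂_{k+1}:

  H_0: rank C_0 − rank ∂_1 = 7 − 6 = 1, and the invariant factors of ∂_1 are all 1, so H_0 ≅ Z.
  H_1: rank ker ∂_1 − rank ∂_2 = (18 − 6) − 12 = 0, and ∂_2 has invariant factor 2 > 1, so H_1 ≅ Z/2.
  H_2: rank ker ∂_2 − rank ∂_3 = (12 − 12) − 0 = 0, and there is no ∂_3, so H_2 ≅ 0.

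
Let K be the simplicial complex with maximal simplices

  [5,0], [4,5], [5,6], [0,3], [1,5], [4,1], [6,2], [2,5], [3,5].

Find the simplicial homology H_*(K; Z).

Order the vertices as 0 < 1 < 2 < 3 < 4 < 5 < 6. Listing each simplex with vertices in this order, K has dimension 1 with simplices:

  0-simplices (7): [0], [1], [2], [3], [4], [5], [6]
  1-simplices (9): [0,3], [0,5], [1,4], [1,5], [2,5], [2,6], [3,5], [4,5], [5,6]

giving chain groups C_0 ≅ Z^7, C_1 ≅ Z^9.

The boundary map ∂_1: C_1 → C_0 maps an edge to its endpoints' difference, ∂[p,q] = q − p. For instance
  ∂[0,5] = [5] − [0].
As a 7×9 matrix over Z this has rank 6, with invariant factors (1,1,1,1,1,1).

Now H_k = ker ∂_k / im ∂_{k+1}, so:

  H_0: rank C_0 − rank ∂_1 = 7 − 6 = 1, and the invariant factors of ∂_1 are all 1, so H_0 = Z.
  H_1: rank ker ∂_1 − rank ∂_2 = (9 − 6) − 0 = 3, and there is no ∂_2, so H_1 = Z^3.

As a check, the Euler characteristic is 7 − 9 = -2, which agrees with 1 − 3 = -2.

H_0 = Z,  H_1 = Z^3.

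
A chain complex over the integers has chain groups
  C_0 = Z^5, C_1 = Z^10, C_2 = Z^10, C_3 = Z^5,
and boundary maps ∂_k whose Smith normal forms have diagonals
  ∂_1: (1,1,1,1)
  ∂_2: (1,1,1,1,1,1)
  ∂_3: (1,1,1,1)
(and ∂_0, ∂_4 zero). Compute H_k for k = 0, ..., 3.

H_0 = Z,  H_1 = 0,  H_2 = 0,  H_3 = Z.

H_0: b_0 = 5 − 0 − 4 = 1; torsion from ∂_1 factors > 1: none. So H_0 = Z.
H_1: b_1 = 10 − 4 − 6 = 0; torsion from ∂_2 factors > 1: none. So H_1 = 0.
H_2: b_2 = 10 − 6 − 4 = 0; torsion from ∂_3 factors > 1: none. So H_2 = 0.
H_3: b_3 = 5 − 4 − 0 = 1; torsion from ∂_4 factors > 1: none. So H_3 = Z.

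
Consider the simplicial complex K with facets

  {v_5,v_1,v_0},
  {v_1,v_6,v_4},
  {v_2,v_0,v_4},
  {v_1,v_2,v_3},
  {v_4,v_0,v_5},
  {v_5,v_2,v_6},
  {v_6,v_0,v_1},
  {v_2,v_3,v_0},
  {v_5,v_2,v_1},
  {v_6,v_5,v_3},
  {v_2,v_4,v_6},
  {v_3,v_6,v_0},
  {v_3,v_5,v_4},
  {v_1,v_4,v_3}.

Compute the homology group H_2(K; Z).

H_2 = Z.

K has 7 vertices, 21 edges, 14 triangles.
rank ∂_2 = 13, rank ∂_3 = 0 ⇒ b_2 = 14 − 13 − 0 = 1. So H_2 = Z.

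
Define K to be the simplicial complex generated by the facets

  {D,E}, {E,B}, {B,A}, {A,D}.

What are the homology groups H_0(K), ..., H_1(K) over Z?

Take the total order A < B < D < E on the vertex set. Then K (dimension 1) consists of the simplices:

  0-simplices (4): A, B, D, E
  1-simplices (4): AB, AD, BE, DE

so the chain groups are C_0 ≅ Z^4, C_1 ≅ Z^4.

Boundary ∂_1: C_1 → C_0 sends each edge [p,q] (with p < q) to q − p. For instance
  ∂DE = E − D.
This gives a 4×4 integer matrix of rank 3; reducing to Smith normal form yields diagonal entries (1,1,1).

Computing H_k = (kernel of ∂_k) / (image of ∂_{k+1}):

  H_0: rank C_0 − rank ∂_1 = 4 − 3 = 1, and the invariant factors of ∂_1 are all 1, so H_0 ≅ Z.
  H_1: rank ker ∂_1 − rank ∂_2 = (4 − 3) − 0 = 1, and there is no ∂_2, so H_1 ≅ Z.

As a check, the Euler characteristic is 4 − 4 = 0, which agrees with 1 − 1 = 0.

H_0 = Z,  H_1 = Z.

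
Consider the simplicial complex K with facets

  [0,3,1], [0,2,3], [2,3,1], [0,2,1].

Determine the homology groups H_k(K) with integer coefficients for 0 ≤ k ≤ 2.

H_0 = Z,  H_1 = 0,  H_2 = Z.

We work with the vertex ordering 0 < 1 < 2 < 3. The simplices of K, each written with vertices in increasing order, are:

  0-simplices (4): [0], [1], [2], [3]
  1-simplices (6): [0,1], [0,2], [0,3], [1,2], [1,3], [2,3]
  2-simplices (4): [0,1,2], [0,1,3], [0,2,3], [1,2,3]

so the chain groups are C_0 ≅ Z^4, C_1 ≅ Z^6, C_2 ≅ Z^4.

The boundary map ∂_1: C_1 → C_0 maps an edge to its endpoints' difference, ∂[p,q] = q − p.
The 4×6 boundary matrix has rank 3 and Smith normal form diag(1,1,1).

Boundary ∂_2: C_2 → C_1 maps a triangle to the signed sum of its edges. For instance
  ∂[0,1,2] = [1,2] − [0,2] + [0,1],
  ∂[0,1,3] = [1,3] − [0,3] + [0,1].
The resulting 6×4 matrix has rank 3, and its Smith normal form has invariant factors (1,1,1).

Computing H_k = (kernel of ∂_k) / (image of ∂_{k+1}):

  H_0: rank C_0 − rank ∂_1 = 4 − 3 = 1, and the invariant factors of ∂_1 are all 1, so H_0 ≅ Z.
  H_1: rank ker ∂_1 − rank ∂_2 = (6 − 3) − 3 = 0, and the invariant factors of ∂_2 are all 1, so H_1 ≅ 0.
  H_2: rank ker ∂_2 − rank ∂_3 = (4 − 3) − 0 = 1, and there is no ∂_3, so H_2 ≅ Z.

As a check, the Euler characteristic is 4 − 6 + 4 = 2, which agrees with 1 − 0 + 1 = 2.
(K is a triangulation of the 2-sphere S^2.)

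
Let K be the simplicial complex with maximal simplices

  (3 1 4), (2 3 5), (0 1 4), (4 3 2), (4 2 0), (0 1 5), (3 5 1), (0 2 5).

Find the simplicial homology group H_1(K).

H_1 = 0.

Fix the vertex order 0 < 1 < 2 < 3 < 4 < 5 and write every simplex with vertices in increasing order. Then dim K = 2 and the simplices of K are:

  0-simplices (6): [0], [1], [2], [3], [4], [5]
  1-simplices (12): [0,1], [0,2], [0,4], [0,5], [1,3], [1,4], [1,5], [2,3], [2,4], [2,5], [3,4], [3,5]
  2-simplices (8): [0,1,4], [0,1,5], [0,2,4], [0,2,5], [1,3,4], [1,3,5], [2,3,4], [2,3,5]

so the chain groups are C_0 ≅ Z^6, C_1 ≅ Z^12, C_2 ≅ Z^8.

The boundary map ∂_1: C_1 → C_0 is given by ∂[p,q] = [q] − [p]. For instance
  ∂[0,5] = [5] − [0].
The resulting 6×12 matrix has rank 5, and its Smith normal form has invariant factors (1,1,1,1,1).

Boundary ∂_2: C_2 → C_1 maps a triangle to the signed sum of its edges. For instance
  ∂[0,1,4] = [1,4] − [0,4] + [0,1],
  ∂[2,3,5] = [3,5] − [2,5] + [2,3].
The resulting 12×8 matrix has rank 7, and its Smith normal form has invariant factors (1,1,1,1,1,1,1).

From H_k ≅ ker(∂_k) / im(∂_{k+1}) we obtain:

  H_1: rank ker ∂_1 − rank ∂_2 = (12 − 5) − 7 = 0, and the invariant factors of ∂_2 are all 1, so H_1 ≅ 0.

(K is a triangulation of the 2-sphere S^2.)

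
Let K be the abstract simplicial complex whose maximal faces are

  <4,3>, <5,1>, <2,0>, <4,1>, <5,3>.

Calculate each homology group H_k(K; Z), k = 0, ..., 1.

H_0 = Z^2,  H_1 = Z.

We work with the vertex ordering 0 < 1 < 2 < 3 < 4 < 5. The simplices of K, each written with vertices in increasing order, are:

  0-simplices (6): [0], [1], [2], [3], [4], [5]
  1-simplices (5): [0,2], [1,4], [1,5], [3,4], [3,5]

so the chain groups are C_0 ≅ Z^6, C_1 ≅ Z^5.

The boundary map ∂_1: C_1 → C_0 sends each edge [p,q] (with p < q) to q − p.
This gives a 6×5 integer matrix of rank 4; reducing to Smith normal form yields diagonal entries (1,1,1,1).

Reading off H_k = ker ∂_k / im ∂_{k+1}:

  H_0: rank C_0 − rank ∂_1 = 6 − 4 = 2, and the invariant factors of ∂_1 are all 1, so H_0 ≅ Z^2.
  H_1: rank ker ∂_1 − rank ∂_2 = (5 − 4) − 0 = 1, and there is no ∂_2, so H_1 ≅ Z.

As a check, the Euler characteristic is 6 − 5 = 1, which agrees with 2 − 1 = 1.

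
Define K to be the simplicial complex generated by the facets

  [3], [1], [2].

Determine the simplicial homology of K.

H_0 ≅ Z^3.

We work with the vertex ordering 1 < 2 < 3. The simplices of K, each written with vertices in increasing order, are:

  0-simplices (3): [1], [2], [3]

giving chain groups C_0 ≅ Z^3.

Now H_k = ker ∂_k / im ∂_{k+1}, so:

  H_0: rank C_0 − rank ∂_1 = 3 − 0 = 3, and there is no ∂_1, so H_0 ≅ Z^3.

(K is a triangulation of a set of 3 points.)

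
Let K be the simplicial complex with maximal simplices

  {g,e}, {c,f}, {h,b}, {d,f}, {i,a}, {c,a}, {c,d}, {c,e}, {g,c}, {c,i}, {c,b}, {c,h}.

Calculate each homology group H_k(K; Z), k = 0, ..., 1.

Take the total order a < b < c < d < e < f < g < h < i on the vertex set. Then K (dimension 1) consists of the simplices:

  0-simplices (9): a, b, c, d, e, f, g, h, i
  1-simplices (12): ac, ai, bc, bh, cd, ce, cf, cg, ch, ci, df, eg

Hence C_0 ≅ Z^9, C_1 ≅ Z^12.

Boundary ∂_1: C_1 → C_0 is given by ∂[p,q] = [q] − [p].
The 9×12 boundary matrix has rank 8 and Smith normal form diag(1,1,1,1,1,1,1,1).

Computing H_k = (kernel of ∂_k) / (image of ∂_{k+1}):

  H_0: rank C_0 − rank ∂_1 = 9 − 8 = 1, and the invariant factors of ∂_1 are all 1, so H_0 ≅ Z.
  H_1: rank ker ∂_1 − rank ∂_2 = (12 − 8) − 0 = 4, and there is no ∂_2, so H_1 ≅ Z^4.

(K is a triangulation of a wedge of 4 circles.)

H_0 = Z,  H_1 = Z^4.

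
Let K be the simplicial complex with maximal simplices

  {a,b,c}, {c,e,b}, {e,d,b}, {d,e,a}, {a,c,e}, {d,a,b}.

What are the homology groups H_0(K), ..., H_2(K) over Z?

H_0 ≅ Z,  H_1 = 0,  H_2 ≅ Z.

Take the total order a < b < c < d < e on the vertex set. Then K (dimension 2) consists of the simplices:

  0-simplices (5): a, b, c, d, e
  1-simplices (9): ab, ac, ad, ae, bc, bd, be, ce, de
  2-simplices (6): abc, abd, ace, ade, bce, bde

giving chain groups C_0 ≅ Z^5, C_1 ≅ Z^9, C_2 ≅ Z^6.

∂_1: C_1 → C_0 maps an edge to its endpoints' difference, ∂[p,q] = q − p. For instance
  ∂be = e − b.
The resulting 5×9 matrix has rank 4, and its Smith normal form has invariant factors (1,1,1,1).

∂_2: C_2 → C_1 acts by ∂[p,q,r] = [q,r] − [p,r] + [p,q]. For instance
  ∂abc = bc − ac + ab,
  ∂ace = ce − ae + ac.
As a 9×6 matrix over Z this has rank 5, with invariant factors (1,1,1,1,1).

Reading off H_k = ker ∂_k / im ∂_{k+1}:

  H_0: rank C_0 − rank ∂_1 = 5 − 4 = 1, and the invariant factors of ∂_1 are all 1, so H_0 = Z.
  H_1: rank ker ∂_1 − rank ∂_2 = (9 − 4) − 5 = 0, and the invariant factors of ∂_2 are all 1, so H_1 = 0.
  H_2: rank ker ∂_2 − rank ∂_3 = (6 − 5) − 0 = 1, and there is no ∂_3, so H_2 = Z.

As a check, the Euler characteristic is 5 − 9 + 6 = 2, which agrees with 1 − 0 + 1 = 2.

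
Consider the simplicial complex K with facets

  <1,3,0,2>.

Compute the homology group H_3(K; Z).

Fix the vertex order 0 < 1 < 2 < 3 and write every simplex with vertices in increasing order. Then dim K = 3 and the simplices of K are:

  0-simplices (4): [0], [1], [2], [3]
  1-simplices (6): [0,1], [0,2], [0,3], [1,2], [1,3], [2,3]
  2-simplices (4): [0,1,2], [0,1,3], [0,2,3], [1,2,3]
  3-simplices (1): [0,1,2,3]

Hence C_0 ≅ Z^4, C_1 ≅ Z^6, C_2 ≅ Z^4, C_3 ≅ Z^1.

∂_1: C_1 → C_0 is given by ∂[p,q] = [q] − [p].
The resulting 4×6 matrix has rank 3, and its Smith normal form has invariant factors (1,1,1).

∂_2: C_2 → C_1 maps a triangle to the signed sum of its edges. For instance
  ∂[0,1,2] = [1,2] − [0,2] + [0,1],
  ∂[0,2,3] = [2,3] − [0,3] + [0,2].
The resulting 6×4 matrix has rank 3, and its Smith normal form has invariant factors (1,1,1).

The boundary map ∂_3: C_3 → C_2 sends each 3-simplex σ to the alternating sum Σ_i (−1)^i (σ with its i-th vertex removed). For instance
  ∂[0,1,2,3] = [1,2,3] − [0,2,3] + [0,1,3] − [0,1,2].
The resulting 4×1 matrix has rank 1, and its Smith normal form has invariant factors (1).

Now H_k = ker ∂_k / im ∂_{k+1}, so:

  H_3: rank ker ∂_3 − rank ∂_4 = (1 − 1) − 0 = 0, and there is no ∂_4, so H_3 ≅ 0.

H_3 ≅ 0.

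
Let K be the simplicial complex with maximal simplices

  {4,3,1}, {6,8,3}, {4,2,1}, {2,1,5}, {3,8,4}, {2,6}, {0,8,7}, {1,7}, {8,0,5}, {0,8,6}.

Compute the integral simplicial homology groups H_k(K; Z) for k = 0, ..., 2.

H_0 = Z,  H_1 = Z^3,  H_2 = 0.

Order the vertices as 0 < 1 < 2 < 3 < 4 < 5 < 6 < 7 < 8. Listing each simplex with vertices in this order, K has dimension 2 with simplices:

  0-simplices (9): [0], [1], [2], [3], [4], [5], [6], [7], [8]
  1-simplices (19): [0,5], [0,6], [0,7], [0,8], [1,2], [1,3], [1,4], [1,5], [1,7], [2,4], [2,5], [2,6], [3,4], [3,6], [3,8], [4,8], [5,8], [6,8], [7,8]
  2-simplices (8): [0,5,8], [0,6,8], [0,7,8], [1,2,4], [1,2,5], [1,3,4], [3,4,8], [3,6,8]

so the chain groups are C_0 ≅ Z^9, C_1 ≅ Z^19, C_2 ≅ Z^8.

∂_1: C_1 → C_0 sends each edge [p,q] (with p < q) to q − p. For instance
  ∂[6,8] = [8] − [6].
As a 9×19 matrix over Z this has rank 8, with invariant factors (1,1,1,1,1,1,1,1).

The boundary map ∂_2: C_2 → C_1 acts by ∂[p,q,r] = [q,r] − [p,r] + [p,q]. For instance
  ∂[3,6,8] = [6,8] − [3,8] + [3,6],
  ∂[1,2,4] = [2,4] − [1,4] + [1,2].
The 19×8 boundary matrix has rank 8 and Smith normal form diag(1,1,1,1,1,1,1,1).

From H_k ≅ ker(∂_k) / im(∂_{k+1}) we obtain:

  H_0: rank C_0 − rank ∂_1 = 9 − 8 = 1, and the invariant factors of ∂_1 are all 1, so H_0 = Z.
  H_1: rank ker ∂_1 − rank ∂_2 = (19 − 8) − 8 = 3, and the invariant factors of ∂_2 are all 1, so H_1 = Z^3.
  H_2: rank ker ∂_2 − rank ∂_3 = (8 − 8) − 0 = 0, and there is no ∂_3, so H_2 = 0.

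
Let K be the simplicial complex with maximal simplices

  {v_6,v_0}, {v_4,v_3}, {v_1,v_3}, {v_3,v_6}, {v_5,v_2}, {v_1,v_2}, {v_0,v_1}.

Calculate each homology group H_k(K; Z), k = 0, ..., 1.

Order the vertices as v_0 < v_1 < v_2 < v_3 < v_4 < v_5 < v_6. Listing each simplex with vertices in this order, K has dimension 1 with simplices:

  0-simplices (7): [v_0], [v_1], [v_2], [v_3], [v_4], [v_5], [v_6]
  1-simplices (7): [v_0,v_1], [v_0,v_6], [v_1,v_2], [v_1,v_3], [v_2,v_5], [v_3,v_4], [v_3,v_6]

Hence C_0 ≅ Z^7, C_1 ≅ Z^7.

The boundary map ∂_1: C_1 → C_0 sends each edge [p,q] (with p < q) to q − p. For instance
  ∂[v_3,v_6] = [v_6] − [v_3].
The 7×7 boundary matrix has rank 6 and Smith normal form diag(1,1,1,1,1,1).

Computing H_k = (kernel of ∂_k) / (image of ∂_{k+1}):

  H_0: rank C_0 − rank ∂_1 = 7 − 6 = 1, and the invariant factors of ∂_1 are all 1, so H_0 = Z.
  H_1: rank ker ∂_1 − rank ∂_2 = (7 − 6) − 0 = 1, and there is no ∂_2, so H_1 = Z.

H_0 ≅ Z,  H_1 ≅ Z.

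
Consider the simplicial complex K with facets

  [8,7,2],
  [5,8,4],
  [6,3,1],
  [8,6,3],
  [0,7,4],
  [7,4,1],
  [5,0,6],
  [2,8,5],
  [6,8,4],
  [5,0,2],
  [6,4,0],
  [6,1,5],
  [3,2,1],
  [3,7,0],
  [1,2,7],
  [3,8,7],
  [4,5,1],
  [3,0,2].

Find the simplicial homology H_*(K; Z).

H_0 ≅ Z,  H_1 ≅ Z ⊕ Z/2Z,  H_2 = 0.

K has 9 vertices, 27 edges, 18 triangles.
rank ∂_0 = 0, rank ∂_1 = 8 ⇒ b_0 = 9 − 0 − 8 = 1; all invariant factors of ∂_1 are 1 so no torsion. So H_0 = Z.
rank ∂_1 = 8, rank ∂_2 = 18 ⇒ b_1 = 27 − 8 − 18 = 1; ∂_2 has invariant factor(s) [2] giving torsion. So H_1 = Z ⊕ Z/2Z.
rank ∂_2 = 18, rank ∂_3 = 0 ⇒ b_2 = 18 − 18 − 0 = 0. So H_2 = 0.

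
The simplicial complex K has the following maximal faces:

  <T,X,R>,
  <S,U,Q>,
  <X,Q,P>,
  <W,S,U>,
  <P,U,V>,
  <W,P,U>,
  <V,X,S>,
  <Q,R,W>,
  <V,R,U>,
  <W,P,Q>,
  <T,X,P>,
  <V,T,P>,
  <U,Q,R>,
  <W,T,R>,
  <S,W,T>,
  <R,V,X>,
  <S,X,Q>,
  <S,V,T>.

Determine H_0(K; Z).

Order the vertices as P < Q < R < S < T < U < V < W < X. Listing each simplex with vertices in this order, K has dimension 2 with simplices:

  0-simplices (9): P, Q, R, S, T, U, V, W, X
  1-simplices (27): PQ, PT, PU, PV, PW, PX, QR, QS, QU, QW, QX, RT, RU, RV, RW, RX, ST, SU, SV, SW, SX, TV, TW, TX, UV, UW, VX
  2-simplices (18): PQW, PQX, PTV, PTX, PUV, PUW, QRU, QRW, QSU, QSX, RTW, RTX, RUV, RVX, STV, STW, SUW, SVX

giving chain groups C_0 ≅ Z^9, C_1 ≅ Z^27, C_2 ≅ Z^18.

∂_1: C_1 → C_0 sends each edge [p,q] (with p < q) to q − p. For instance
  ∂RU = U − R.
This gives a 9×27 integer matrix of rank 8; reducing to Smith normal form yields diagonal entries (1,1,1,1,1,1,1,1).

Boundary ∂_2: C_2 → C_1 maps a triangle to the signed sum of its edges. For instance
  ∂SUW = UW − SW + SU,
  ∂PUV = UV − PV + PU.
This gives a 27×18 integer matrix of rank 18; reducing to Smith normal form yields diagonal entries (1,1,1,1,1,1,1,1,1,1,1,1,1,1,1,1,1,2).

From H_k ≅ ker(∂_k) / im(∂_{k+1}) we obtain:

  H_0: rank C_0 − rank ∂_1 = 9 − 8 = 1, and the invariant factors of ∂_1 are all 1, so H_0 = Z.

H_0 ≅ Z.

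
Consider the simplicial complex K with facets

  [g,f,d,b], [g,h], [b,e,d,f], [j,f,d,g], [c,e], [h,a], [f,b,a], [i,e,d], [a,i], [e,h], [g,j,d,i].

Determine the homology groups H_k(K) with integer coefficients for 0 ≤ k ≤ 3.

Fix the vertex order a < b < c < d < e < f < g < h < i < j and write every simplex with vertices in increasing order. Then dim K = 3 and the simplices of K are:

  0-simplices (10): a, b, c, d, e, f, g, h, i, j
  1-simplices (23): ab, af, ah, ai, bd, be, bf, bg, ce, de, df, dg, di, dj, ef, eh, ei, fg, fj, gh, gi, gj, ij
  2-simplices (15): abf, bde, bdf, bdg, bef, bfg, def, dei, dfg, dfj, dgi, dgj, dij, fgj, gij
  3-simplices (4): bdef, bdfg, dfgj, dgij

so the chain groups are C_0 ≅ Z^10, C_1 ≅ Z^23, C_2 ≅ Z^15, C_3 ≅ Z^4.

Boundary ∂_1: C_1 → C_0 is given by ∂[p,q] = [q] − [p].
The 10×23 boundary matrix has rank 9 and Smith normal form diag(1,1,1,1,1,1,1,1,1).

∂_2: C_2 → C_1 acts by ∂[p,q,r] = [q,r] − [p,r] + [p,q]. For instance
  ∂bfg = fg − bg + bf,
  ∂def = ef − df + de.
The 23×15 boundary matrix has rank 11 and Smith normal form diag(1,1,1,1,1,1,1,1,1,1,1).

∂_3: C_3 → C_2 sends each 3-simplex σ to the alternating sum Σ_i (−1)^i (σ with its i-th vertex removed). For instance
  ∂dgij = gij − dij + dgj − dgi,
  ∂bdef = def − bef + bdf − bde.
The resulting 15×4 matrix has rank 4, and its Smith normal form has invariant factors (1,1,1,1).

Now H_k = ker ∂_k / im ∂_{k+1}, so:

  H_0: rank C_0 − rank ∂_1 = 10 − 9 = 1, and the invariant factors of ∂_1 are all 1, so H_0 = Z.
  H_1: rank ker ∂_1 − rank ∂_2 = (23 − 9) − 11 = 3, and the invariant factors of ∂_2 are all 1, so H_1 = Z^3.
  H_2: rank ker ∂_2 − rank ∂_3 = (15 − 11) − 4 = 0, and the invariant factors of ∂_3 are all 1, so H_2 = 0.
  H_3: rank ker ∂_3 − rank ∂_4 = (4 − 4) − 0 = 0, and there is no ∂_4, so H_3 = 0.

H_0 = Z,  H_1 = Z^3,  H_2 = 0,  H_3 = 0.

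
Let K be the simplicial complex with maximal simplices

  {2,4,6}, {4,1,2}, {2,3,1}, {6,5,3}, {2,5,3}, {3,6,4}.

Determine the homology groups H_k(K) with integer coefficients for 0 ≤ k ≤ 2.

K has 6 vertices, 12 edges, 6 triangles.
rank ∂_0 = 0, rank ∂_1 = 5 ⇒ b_0 = 6 − 0 − 5 = 1; all invariant factors of ∂_1 are 1 so no torsion. So H_0 = Z.
rank ∂_1 = 5, rank ∂_2 = 6 ⇒ b_1 = 12 − 5 − 6 = 1; all invariant factors of ∂_2 are 1 so no torsion. So H_1 = Z.
rank ∂_2 = 6, rank ∂_3 = 0 ⇒ b_2 = 6 − 6 − 0 = 0. So H_2 = 0.

H_0 = Z,  H_1 = Z,  H_2 = 0.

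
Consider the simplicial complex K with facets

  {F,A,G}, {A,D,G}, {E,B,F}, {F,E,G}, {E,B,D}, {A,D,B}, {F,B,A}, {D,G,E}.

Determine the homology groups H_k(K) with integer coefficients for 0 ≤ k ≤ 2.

H_0 ≅ Z,  H_1 = 0,  H_2 ≅ Z.

Order the vertices as A < B < D < E < F < G. Listing each simplex with vertices in this order, K has dimension 2 with simplices:

  0-simplices (6): A, B, D, E, F, G
  1-simplices (12): AB, AD, AF, AG, BD, BE, BF, DE, DG, EF, EG, FG
  2-simplices (8): ABD, ABF, ADG, AFG, BDE, BEF, DEG, EFG

so the chain groups are C_0 ≅ Z^6, C_1 ≅ Z^12, C_2 ≅ Z^8.

Boundary ∂_1: C_1 → C_0 is given by ∂[p,q] = [q] − [p].
The resulting 6×12 matrix has rank 5, and its Smith normal form has invariant factors (1,1,1,1,1).

Boundary ∂_2: C_2 → C_1 maps a triangle to the signed sum of its edges. For instance
  ∂ABD = BD − AD + AB,
  ∂BDE = DE − BE + BD.
The 12×8 boundary matrix has rank 7 and Smith normal form diag(1,1,1,1,1,1,1).

Reading off H_k = ker ∂_k / im ∂_{k+1}:

  H_0: rank C_0 − rank ∂_1 = 6 − 5 = 1, and the invariant factors of ∂_1 are all 1, so H_0 = Z.
  H_1: rank ker ∂_1 − rank ∂_2 = (12 − 5) − 7 = 0, and the invariant factors of ∂_2 are all 1, so H_1 = 0.
  H_2: rank ker ∂_2 − rank ∂_3 = (8 − 7) − 0 = 1, and there is no ∂_3, so H_2 = Z.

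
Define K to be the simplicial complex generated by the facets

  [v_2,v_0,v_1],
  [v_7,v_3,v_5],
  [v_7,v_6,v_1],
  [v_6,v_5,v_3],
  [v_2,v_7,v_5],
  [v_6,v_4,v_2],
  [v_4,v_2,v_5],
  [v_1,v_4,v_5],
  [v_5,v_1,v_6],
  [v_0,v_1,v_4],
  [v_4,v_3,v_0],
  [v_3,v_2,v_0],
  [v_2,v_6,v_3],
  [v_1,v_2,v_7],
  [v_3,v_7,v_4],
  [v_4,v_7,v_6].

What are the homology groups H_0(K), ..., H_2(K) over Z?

We work with the vertex ordering v_0 < v_1 < v_2 < v_3 < v_4 < v_5 < v_6 < v_7. The simplices of K, each written with vertices in increasing order, are:

  0-simplices (8): [v_0], [v_1], [v_2], [v_3], [v_4], [v_5], [v_6], [v_7]
  1-simplices (24): (24 of them)
  2-simplices (16): (16 of them)

giving chain groups C_0 ≅ Z^8, C_1 ≅ Z^24, C_2 ≅ Z^16.

The boundary map ∂_1: C_1 → C_0 is given by ∂[p,q] = [q] − [p]. For instance
  ∂[v_2,v_7] = [v_7] − [v_2].
The 8×24 boundary matrix has rank 7 and Smith normal form diag(1,1,1,1,1,1,1).

The boundary map ∂_2: C_2 → C_1 acts by ∂[p,q,r] = [q,r] − [p,r] + [p,q]. For instance
  ∂[v_0,v_1,v_4] = [v_1,v_4] − [v_0,v_4] + [v_0,v_1],
  ∂[v_0,v_1,v_2] = [v_1,v_2] − [v_0,v_2] + [v_0,v_1].
This gives a 24×16 integer matrix of rank 15; reducing to Smith normal form yields diagonal entries (1,1,1,1,1,1,1,1,1,1,1,1,1,1,1).

Reading off H_k = ker ∂_k / im ∂_{k+1}:

  H_0: rank C_0 − rank ∂_1 = 8 − 7 = 1, and the invariant factors of ∂_1 are all 1, so H_0 ≅ Z.
  H_1: rank ker ∂_1 − rank ∂_2 = (24 − 7) − 15 = 2, and the invariant factors of ∂_2 are all 1, so H_1 ≅ Z^2.
  H_2: rank ker ∂_2 − rank ∂_3 = (16 − 15) − 0 = 1, and there is no ∂_3, so H_2 ≅ Z.

H_0 ≅ Z,  H_1 ≅ Z^2,  H_2 ≅ Z.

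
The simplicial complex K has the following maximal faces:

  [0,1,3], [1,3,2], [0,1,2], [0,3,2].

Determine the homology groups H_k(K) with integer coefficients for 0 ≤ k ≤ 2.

H_0 ≅ Z,  H_1 = 0,  H_2 ≅ Z.

Fix the vertex order 0 < 1 < 2 < 3 and write every simplex with vertices in increasing order. Then dim K = 2 and the simplices of K are:

  0-simplices (4): [0], [1], [2], [3]
  1-simplices (6): [0,1], [0,2], [0,3], [1,2], [1,3], [2,3]
  2-simplices (4): [0,1,2], [0,1,3], [0,2,3], [1,2,3]

so the chain groups are C_0 ≅ Z^4, C_1 ≅ Z^6, C_2 ≅ Z^4.

Boundary ∂_1: C_1 → C_0 is given by ∂[p,q] = [q] − [p].
As a 4×6 matrix over Z this has rank 3, with invariant factors (1,1,1).

Boundary ∂_2: C_2 → C_1 sends each 2-simplex [p,q,r] to [q,r] − [p,r] + [p,q]. For instance
  ∂[0,1,3] = [1,3] − [0,3] + [0,1],
  ∂[0,1,2] = [1,2] − [0,2] + [0,1].
This gives a 6×4 integer matrix of rank 3; reducing to Smith normal form yields diagonal entries (1,1,1).

From H_k ≅ ker(∂_k) / im(∂_{k+1}) we obtain:

  H_0: rank C_0 − rank ∂_1 = 4 − 3 = 1, and the invariant factors of ∂_1 are all 1, so H_0 = Z.
  H_1: rank ker ∂_1 − rank ∂_2 = (6 − 3) − 3 = 0, and the invariant factors of ∂_2 are all 1, so H_1 = 0.
  H_2: rank ker ∂_2 − rank ∂_3 = (4 − 3) − 0 = 1, and there is no ∂_3, so H_2 = Z.

(K is a triangulation of the 2-sphere S^2.)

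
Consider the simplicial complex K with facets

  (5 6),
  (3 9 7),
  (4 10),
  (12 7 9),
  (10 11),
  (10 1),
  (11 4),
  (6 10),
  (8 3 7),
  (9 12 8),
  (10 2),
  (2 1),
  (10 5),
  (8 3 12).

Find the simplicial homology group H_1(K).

We work with the vertex ordering 1 < 2 < 3 < 4 < 5 < 6 < 7 < 8 < 9 < 10 < 11 < 12. The simplices of K, each written with vertices in increasing order, are:

  0-simplices (12): [1], [2], [3], [4], [5], [6], [7], [8], [9], [10], [11], [12]
  1-simplices (19): [1,2], [1,10], [2,10], [3,7], [3,8], [3,9], [3,12], [4,10], [4,11], [5,6], [5,10], [6,10], [7,8], [7,9], [7,12], [8,9], [8,12], [9,12], [10,11]
  2-simplices (5): [3,7,8], [3,7,9], [3,8,12], [7,9,12], [8,9,12]

so the chain groups are C_0 ≅ Z^12, C_1 ≅ Z^19, C_2 ≅ Z^5.

∂_1: C_1 → C_0 maps an edge to its endpoints' difference, ∂[p,q] = q − p.
The 12×19 boundary matrix has rank 10 and Smith normal form diag(1,1,1,1,1,1,1,1,1,1).

∂_2: C_2 → C_1 acts by ∂[p,q,r] = [q,r] − [p,r] + [p,q]. For instance
  ∂[3,8,12] = [8,12] − [3,12] + [3,8],
  ∂[3,7,9] = [7,9] − [3,9] + [3,7].
The resulting 19×5 matrix has rank 5, and its Smith normal form has invariant factors (1,1,1,1,1).

Computing H_k = (kernel of ∂_k) / (image of ∂_{k+1}):

  H_1: rank ker ∂_1 − rank ∂_2 = (19 − 10) − 5 = 4, and the invariant factors of ∂_2 are all 1, so H_1 = Z^4.

H_1 = Z^4.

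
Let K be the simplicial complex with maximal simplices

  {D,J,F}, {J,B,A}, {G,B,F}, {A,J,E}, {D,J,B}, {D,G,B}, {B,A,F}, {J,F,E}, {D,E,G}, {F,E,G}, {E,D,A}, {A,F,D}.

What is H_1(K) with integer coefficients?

Fix the vertex order A < B < D < E < F < G < J and write every simplex with vertices in increasing order. Then dim K = 2 and the simplices of K are:

  0-simplices (7): A, B, D, E, F, G, J
  1-simplices (18): AB, AD, AE, AF, AJ, BD, BF, BG, BJ, DE, DF, DG, DJ, EF, EG, EJ, FG, FJ
  2-simplices (12): ABF, ABJ, ADE, ADF, AEJ, BDG, BDJ, BFG, DEG, DFJ, EFG, EFJ

giving chain groups C_0 ≅ Z^7, C_1 ≅ Z^18, C_2 ≅ Z^12.

∂_1: C_1 → C_0 maps an edge to its endpoints' difference, ∂[p,q] = q − p. For instance
  ∂FG = G − F.
As a 7×18 matrix over Z this has rank 6, with invariant factors (1,1,1,1,1,1).

∂_2: C_2 → C_1 acts by ∂[p,q,r] = [q,r] − [p,r] + [p,q]. For instance
  ∂ABJ = BJ − AJ + AB,
  ∂ABF = BF − AF + AB.
As a 18×12 matrix over Z this has rank 12, with invariant factors (1,1,1,1,1,1,1,1,1,1,1,2).

Reading off H_k = ker ∂_k / im ∂_{k+1}:

  H_1: rank ker ∂_1 − rank ∂_2 = (18 − 6) − 12 = 0, and ∂_2 has invariant factor 2 > 1, so H_1 ≅ Z/2.

(K is a triangulation of the real projective plane RP^2.)

H_1 ≅ Z/2.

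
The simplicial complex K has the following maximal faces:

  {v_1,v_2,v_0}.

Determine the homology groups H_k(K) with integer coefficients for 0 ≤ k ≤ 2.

K has 3 vertices, 3 edges, 1 triangle.
rank ∂_0 = 0, rank ∂_1 = 2 ⇒ b_0 = 3 − 0 − 2 = 1; all invariant factors of ∂_1 are 1 so no torsion. So H_0 = Z.
rank ∂_1 = 2, rank ∂_2 = 1 ⇒ b_1 = 3 − 2 − 1 = 0; all invariant factors of ∂_2 are 1 so no torsion. So H_1 = 0.
rank ∂_2 = 1, rank ∂_3 = 0 ⇒ b_2 = 1 − 1 − 0 = 0. So H_2 = 0.

H_0 ≅ Z,  H_1 = 0,  H_2 = 0.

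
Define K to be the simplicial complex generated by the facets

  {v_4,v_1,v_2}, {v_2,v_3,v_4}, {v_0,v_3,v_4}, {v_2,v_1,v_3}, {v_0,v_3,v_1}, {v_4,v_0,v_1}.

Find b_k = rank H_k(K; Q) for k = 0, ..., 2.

b_0 = 1, b_1 = 0, b_2 = 1.

We work with the vertex ordering v_0 < v_1 < v_2 < v_3 < v_4. The simplices of K, each written with vertices in increasing order, are:

  0-simplices (5): [v_0], [v_1], [v_2], [v_3], [v_4]
  1-simplices (9): [v_0,v_1], [v_0,v_3], [v_0,v_4], [v_1,v_2], [v_1,v_3], [v_1,v_4], [v_2,v_3], [v_2,v_4], [v_3,v_4]
  2-simplices (6): [v_0,v_1,v_3], [v_0,v_1,v_4], [v_0,v_3,v_4], [v_1,v_2,v_3], [v_1,v_2,v_4], [v_2,v_3,v_4]

Hence C_0 ≅ Z^5, C_1 ≅ Z^9, C_2 ≅ Z^6.

∂_1: C_1 → C_0 sends each edge [p,q] (with p < q) to q − p. For instance
  ∂[v_0,v_1] = [v_1] − [v_0].
The resulting 5×9 matrix has rank 4, and its Smith normal form has invariant factors (1,1,1,1).

∂_2: C_2 → C_1 sends each 2-simplex [p,q,r] to [q,r] − [p,r] + [p,q]. For instance
  ∂[v_2,v_3,v_4] = [v_3,v_4] − [v_2,v_4] + [v_2,v_3],
  ∂[v_0,v_1,v_3] = [v_1,v_3] − [v_0,v_3] + [v_0,v_1].
The resulting 9×6 matrix has rank 5, and its Smith normal form has invariant factors (1,1,1,1,1).

From H_k ≅ ker(∂_k) / im(∂_{k+1}) we obtain:

  H_0: rank C_0 − rank ∂_1 = 5 − 4 = 1, and the invariant factors of ∂_1 are all 1, so H_0 = Z.
  H_1: rank ker ∂_1 − rank ∂_2 = (9 − 4) − 5 = 0, and the invariant factors of ∂_2 are all 1, so H_1 = 0.
  H_2: rank ker ∂_2 − rank ∂_3 = (6 − 5) − 0 = 1, and there is no ∂_3, so H_2 = Z.

Hence the Betti numbers are b_0 = 1, b_1 = 0, b_2 = 1.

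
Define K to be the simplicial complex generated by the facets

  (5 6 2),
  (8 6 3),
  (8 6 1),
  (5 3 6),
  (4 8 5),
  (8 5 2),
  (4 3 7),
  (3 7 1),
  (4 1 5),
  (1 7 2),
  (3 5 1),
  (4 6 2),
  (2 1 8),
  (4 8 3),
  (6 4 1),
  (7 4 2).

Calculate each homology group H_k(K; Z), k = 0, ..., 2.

H_0 = Z,  H_1 = Z^2,  H_2 = Z.

Fix the vertex order 1 < 2 < 3 < 4 < 5 < 6 < 7 < 8 and write every simplex with vertices in increasing order. Then dim K = 2 and the simplices of K are:

  0-simplices (8): [1], [2], [3], [4], [5], [6], [7], [8]
  1-simplices (24): (24 of them)
  2-simplices (16): [1,2,7], [1,2,8], [1,3,5], [1,3,7], [1,4,5], [1,4,6], [1,6,8], [2,4,6], [2,4,7], [2,5,6], [2,5,8], [3,4,7], [3,4,8], [3,5,6], [3,6,8], [4,5,8]

Hence C_0 ≅ Z^8, C_1 ≅ Z^24, C_2 ≅ Z^16.

The boundary map ∂_1: C_1 → C_0 sends each edge [p,q] (with p < q) to q − p. For instance
  ∂[5,6] = [6] − [5].
The 8×24 boundary matrix has rank 7 and Smith normal form diag(1,1,1,1,1,1,1).

∂_2: C_2 → C_1 acts by ∂[p,q,r] = [q,r] − [p,r] + [p,q]. For instance
  ∂[3,5,6] = [5,6] − [3,6] + [3,5],
  ∂[1,2,8] = [2,8] − [1,8] + [1,2].
This gives a 24×16 integer matrix of rank 15; reducing to Smith normal form yields diagonal entries (1,1,1,1,1,1,1,1,1,1,1,1,1,1,1).

Computing H_k = (kernel of ∂_k) / (image of ∂_{k+1}):

  H_0: rank C_0 − rank ∂_1 = 8 − 7 = 1, and the invariant factors of ∂_1 are all 1, so H_0 ≅ Z.
  H_1: rank ker ∂_1 − rank ∂_2 = (24 − 7) − 15 = 2, and the invariant factors of ∂_2 are all 1, so H_1 ≅ Z^2.
  H_2: rank ker ∂_2 − rank ∂_3 = (16 − 15) − 0 = 1, and there is no ∂_3, so H_2 ≅ Z.

As a check, the Euler characteristic is 8 − 24 + 16 = 0, which agrees with 1 − 2 + 1 = 0.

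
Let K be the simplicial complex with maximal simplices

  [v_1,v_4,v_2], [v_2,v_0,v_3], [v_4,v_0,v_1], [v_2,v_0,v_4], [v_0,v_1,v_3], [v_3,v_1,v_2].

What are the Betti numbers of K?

We work with the vertex ordering v_0 < v_1 < v_2 < v_3 < v_4. The simplices of K, each written with vertices in increasing order, are:

  0-simplices (5): [v_0], [v_1], [v_2], [v_3], [v_4]
  1-simplices (9): [v_0,v_1], [v_0,v_2], [v_0,v_3], [v_0,v_4], [v_1,v_2], [v_1,v_3], [v_1,v_4], [v_2,v_3], [v_2,v_4]
  2-simplices (6): [v_0,v_1,v_3], [v_0,v_1,v_4], [v_0,v_2,v_3], [v_0,v_2,v_4], [v_1,v_2,v_3], [v_1,v_2,v_4]

giving chain groups C_0 ≅ Z^5, C_1 ≅ Z^9, C_2 ≅ Z^6.

∂_1: C_1 → C_0 is given by ∂[p,q] = [q] − [p].
This gives a 5×9 integer matrix of rank 4; reducing to Smith normal form yields diagonal entries (1,1,1,1).

The boundary map ∂_2: C_2 → C_1 sends each 2-simplex [p,q,r] to [q,r] − [p,r] + [p,q]. For instance
  ∂[v_0,v_2,v_3] = [v_2,v_3] − [v_0,v_3] + [v_0,v_2],
  ∂[v_0,v_1,v_3] = [v_1,v_3] − [v_0,v_3] + [v_0,v_1].
This gives a 9×6 integer matrix of rank 5; reducing to Smith normal form yields diagonal entries (1,1,1,1,1).

Now H_k = ker ∂_k / im ∂_{k+1}, so:

  H_0: rank C_0 − rank ∂_1 = 5 − 4 = 1, and the invariant factors of ∂_1 are all 1, so H_0 = Z.
  H_1: rank ker ∂_1 − rank ∂_2 = (9 − 4) − 5 = 0, and the invariant factors of ∂_2 are all 1, so H_1 = 0.
  H_2: rank ker ∂_2 − rank ∂_3 = (6 − 5) − 0 = 1, and there is no ∂_3, so H_2 = Z.

As a check, the Euler characteristic is 5 − 9 + 6 = 2, which agrees with 1 − 0 + 1 = 2.
(K is a triangulation of the 2-sphere S^2.)

Hence the Betti numbers are b_0 = 1, b_1 = 0, b_2 = 1.

b_0 = 1, b_1 = 0, b_2 = 1.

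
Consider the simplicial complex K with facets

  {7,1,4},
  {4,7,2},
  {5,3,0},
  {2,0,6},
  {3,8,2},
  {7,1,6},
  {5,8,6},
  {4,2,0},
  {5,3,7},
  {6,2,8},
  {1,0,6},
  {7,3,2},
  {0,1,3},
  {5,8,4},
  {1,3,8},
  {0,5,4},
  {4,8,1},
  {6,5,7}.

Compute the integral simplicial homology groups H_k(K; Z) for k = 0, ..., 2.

We work with the vertex ordering 0 < 1 < 2 < 3 < 4 < 5 < 6 < 7 < 8. The simplices of K, each written with vertices in increasing order, are:

  0-simplices (9): [0], [1], [2], [3], [4], [5], [6], [7], [8]
  1-simplices (27): (27 of them)
  2-simplices (18): [0,1,3], [0,1,6], [0,2,4], [0,2,6], [0,3,5], [0,4,5], [1,3,8], [1,4,7], [1,4,8], [1,6,7], [2,3,7], [2,3,8], [2,4,7], [2,6,8], [3,5,7], [4,5,8], [5,6,7], [5,6,8]

giving chain groups C_0 ≅ Z^9, C_1 ≅ Z^27, C_2 ≅ Z^18.

The boundary map ∂_1: C_1 → C_0 maps an edge to its endpoints' difference, ∂[p,q] = q − p. For instance
  ∂[5,8] = [8] − [5].
The resulting 9×27 matrix has rank 8, and its Smith normal form has invariant factors (1,1,1,1,1,1,1,1).

Boundary ∂_2: C_2 → C_1 acts by ∂[p,q,r] = [q,r] − [p,r] + [p,q]. For instance
  ∂[0,2,6] = [2,6] − [0,6] + [0,2],
  ∂[0,3,5] = [3,5] − [0,5] + [0,3].
This gives a 27×18 integer matrix of rank 17; reducing to Smith normal form yields diagonal entries (1,1,1,1,1,1,1,1,1,1,1,1,1,1,1,1,1).

Reading off H_k = ker ∂_k / im ∂_{k+1}:

  H_0: rank C_0 − rank ∂_1 = 9 − 8 = 1, and the invariant factors of ∂_1 are all 1, so H_0 ≅ Z.
  H_1: rank ker ∂_1 − rank ∂_2 = (27 − 8) − 17 = 2, and the invariant factors of ∂_2 are all 1, so H_1 ≅ Z^2.
  H_2: rank ker ∂_2 − rank ∂_3 = (18 − 17) − 0 = 1, and there is no ∂_3, so H_2 ≅ Z.

(K is a triangulation of the torus T^2.)

H_0 = Z,  H_1 = Z^2,  H_2 = Z.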